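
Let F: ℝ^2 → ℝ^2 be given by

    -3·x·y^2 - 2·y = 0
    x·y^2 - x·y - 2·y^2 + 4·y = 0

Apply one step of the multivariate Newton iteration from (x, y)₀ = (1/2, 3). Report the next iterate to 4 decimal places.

At (1/2, 3): F = (-19.5000, -3.0000).
Jacobian J = [[-3·y^2, -6·x·y - 2], [y^2 - y, 2·x·y - x - 4·y + 4]].
At the point, J = [[-27.0000, -11.0000], [6.0000, -5.5000]] (det J = 214.5000).
Solving J·Δ = −F gives Δ = (-0.3462, -0.9231).
Then the next iterate is (x, y)₁ = (0.1538, 2.0769).

(0.1538, 2.0769)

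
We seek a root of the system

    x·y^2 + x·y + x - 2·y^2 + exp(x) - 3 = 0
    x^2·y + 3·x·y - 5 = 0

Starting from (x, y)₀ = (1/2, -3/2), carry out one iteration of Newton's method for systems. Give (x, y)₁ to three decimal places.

(-0.318, 0.051)

At (1/2, -3/2): F = (-4.97628, -7.625).
Jacobian J = [[y^2 + y + exp(x) + 1, 2·x·y + x - 4·y], [2·x·y + 3·y, x^2 + 3·x]].
At the point, J = [[3.39872, 5.000], [-6.000, 1.750]] (det J = 35.94776).
Solving J·Δ = −F gives Δ = (-0.818, 1.551).
Then the next iterate is (x, y)₁ = (-0.318, 0.051).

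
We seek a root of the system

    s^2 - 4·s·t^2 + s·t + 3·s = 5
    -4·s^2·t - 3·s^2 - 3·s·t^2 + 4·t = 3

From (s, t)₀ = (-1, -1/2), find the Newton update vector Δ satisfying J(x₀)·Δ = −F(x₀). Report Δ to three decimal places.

(1.258, -1.226)

At (-1, -1/2): F = (-5.500, -5.250).
Jacobian J = [[2·s - 4·t^2 + t + 3, -8·s·t + s], [-8·s·t - 6·s - 3·t^2, -4·s^2 - 6·s·t + 4]].
At the point, J = [[-0.500, -5.000], [1.250, -3.000]] (det J = 7.750).
Solving J·Δ = −F gives Δ = (1.258, -1.226).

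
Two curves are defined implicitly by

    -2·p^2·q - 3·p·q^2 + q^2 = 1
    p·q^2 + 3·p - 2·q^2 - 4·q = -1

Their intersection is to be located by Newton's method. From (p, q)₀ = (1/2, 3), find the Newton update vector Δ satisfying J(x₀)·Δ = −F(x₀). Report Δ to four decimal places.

(-0.0223, -1.7898)

At (1/2, 3): F = (-7.0000, -23.0000).
Jacobian J = [[-4·p·q - 3·q^2, -2·p^2 - 6·p·q + 2·q], [q^2 + 3, 2·p·q - 4·q - 4]].
At the point, J = [[-33.0000, -3.5000], [12.0000, -13.0000]] (det J = 471.0000).
Solving J·Δ = −F gives Δ = (-0.0223, -1.7898).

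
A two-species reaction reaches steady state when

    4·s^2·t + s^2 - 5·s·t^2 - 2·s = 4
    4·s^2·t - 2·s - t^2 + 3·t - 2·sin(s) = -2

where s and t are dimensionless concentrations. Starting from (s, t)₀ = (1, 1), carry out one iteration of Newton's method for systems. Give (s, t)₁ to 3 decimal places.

(1.092, 0.046)

At (1, 1): F = (-6.000, 4.31706).
Jacobian J = [[8·s·t + 2·s - 5·t^2 - 2, 4·s^2 - 10·s·t], [8·s·t - 2·cos(s) - 2, 4·s^2 - 2·t + 3]].
At the point, J = [[3.000, -6.000], [4.91940, 5.000]] (det J = 44.51637).
Solving J·Δ = −F gives Δ = (0.092, -0.954).
Then the next iterate is (s, t)₁ = (1.092, 0.046).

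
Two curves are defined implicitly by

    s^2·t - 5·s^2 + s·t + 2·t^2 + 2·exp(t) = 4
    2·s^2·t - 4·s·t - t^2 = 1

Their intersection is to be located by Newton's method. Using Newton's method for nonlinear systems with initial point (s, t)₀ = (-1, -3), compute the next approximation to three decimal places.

At (-1, -3): F = (9.09957, -28.000).
Jacobian J = [[2·s·t - 10·s + t, s^2 + s + 4·t + 2·exp(t)], [4·s·t - 4·t, 2·s^2 - 4·s - 2·t]].
At the point, J = [[13.000, -11.90043], [24.000, 12.000]] (det J = 441.61022).
Solving J·Δ = −F gives Δ = (0.507, 1.319).
Then the next iterate is (s, t)₁ = (-0.493, -1.681).

(-0.493, -1.681)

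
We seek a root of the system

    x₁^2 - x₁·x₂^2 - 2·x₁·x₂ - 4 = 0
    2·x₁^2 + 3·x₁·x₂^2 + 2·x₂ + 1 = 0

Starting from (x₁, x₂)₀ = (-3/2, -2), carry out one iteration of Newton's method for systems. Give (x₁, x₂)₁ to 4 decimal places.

At (-3/2, -2): F = (-1.7500, -16.5000).
Jacobian J = [[2·x₁ - x₂^2 - 2·x₂, -2·x₁·x₂ - 2·x₁], [4·x₁ + 3·x₂^2, 6·x₁·x₂ + 2]].
At the point, J = [[-3.0000, -3.0000], [6.0000, 20.0000]] (det J = -42.0000).
Solving J·Δ = −F gives Δ = (-2.0119, 1.4286).
Then the next iterate is (x₁, x₂)₁ = (-3.5119, -0.5714).

(-3.5119, -0.5714)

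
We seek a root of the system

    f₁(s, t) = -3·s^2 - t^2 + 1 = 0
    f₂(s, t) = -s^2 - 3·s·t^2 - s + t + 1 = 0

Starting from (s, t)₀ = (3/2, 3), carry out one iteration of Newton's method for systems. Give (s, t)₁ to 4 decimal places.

At (3/2, 3): F = (-14.7500, -40.2500).
Jacobian J = [[-6·s, -2·t], [-2·s - 3·t^2 - 1, -6·s·t + 1]].
At the point, J = [[-9.0000, -6.0000], [-31.0000, -26.0000]] (det J = 48.0000).
Solving J·Δ = −F gives Δ = (-2.9583, 1.9792).
Then the next iterate is (s, t)₁ = (-1.4583, 4.9792).

(-1.4583, 4.9792)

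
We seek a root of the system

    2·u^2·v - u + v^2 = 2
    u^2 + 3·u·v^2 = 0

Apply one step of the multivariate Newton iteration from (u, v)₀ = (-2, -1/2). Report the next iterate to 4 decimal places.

(-1.0184, -0.3850)

At (-2, -1/2): F = (-3.7500, 2.5000).
Jacobian J = [[4·u·v - 1, 2·u^2 + 2·v], [2·u + 3·v^2, 6·u·v]].
At the point, J = [[3.0000, 7.0000], [-3.2500, 6.0000]] (det J = 40.7500).
Solving J·Δ = −F gives Δ = (0.9816, 0.1150).
Then the next iterate is (u, v)₁ = (-1.0184, -0.3850).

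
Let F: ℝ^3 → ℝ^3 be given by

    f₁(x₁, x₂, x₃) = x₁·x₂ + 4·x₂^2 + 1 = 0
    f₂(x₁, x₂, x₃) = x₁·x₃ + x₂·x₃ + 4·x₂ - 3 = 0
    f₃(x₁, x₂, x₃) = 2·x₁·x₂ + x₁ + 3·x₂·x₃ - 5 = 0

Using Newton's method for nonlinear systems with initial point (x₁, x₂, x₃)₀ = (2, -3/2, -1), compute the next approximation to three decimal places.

At (2, -3/2, -1): F = (7.000, -9.500, -4.500).
Jacobian J = [[x₂, x₁ + 8·x₂, 0], [x₃, x₃ + 4, x₁ + x₂], [2·x₂ + 1, 2·x₁ + 3·x₃, 3·x₂]].
At the point, J = [[-1.500, -10.000, 0.000], [-1.000, 3.000, 0.500], [-2.000, 1.000, -4.500]] (det J = 76.000).
Solving J·Δ = −F gives Δ = (-4.632, 1.395, 1.368).
Then the next iterate is (x₁, x₂, x₃)₁ = (-2.632, -0.105, 0.368).

(-2.632, -0.105, 0.368)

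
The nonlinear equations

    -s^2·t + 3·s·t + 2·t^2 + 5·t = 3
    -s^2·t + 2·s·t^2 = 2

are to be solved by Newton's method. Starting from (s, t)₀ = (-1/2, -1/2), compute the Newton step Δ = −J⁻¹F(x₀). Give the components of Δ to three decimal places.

(-0.292, 2.833)

At (-1/2, -1/2): F = (-4.125, -2.125).
Jacobian J = [[-2·s·t + 3·t, -s^2 + 3·s + 4·t + 5], [-2·s·t + 2·t^2, -s^2 + 4·s·t]].
At the point, J = [[-2.000, 1.250], [0.000, 0.750]] (det J = -1.500).
Solving J·Δ = −F gives Δ = (-0.292, 2.833).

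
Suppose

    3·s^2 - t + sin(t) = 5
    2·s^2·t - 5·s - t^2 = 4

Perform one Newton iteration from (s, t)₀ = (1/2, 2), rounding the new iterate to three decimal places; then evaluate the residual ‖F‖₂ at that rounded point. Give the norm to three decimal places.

At (1/2, 2): F = (-5.34070, -9.500).
Jacobian J = [[6·s, cos(t) - 1], [4·s·t - 5, 2·s^2 - 2·t]].
At the point, J = [[3.000, -1.41615], [-1.000, -3.500]] (det J = -11.91615).
Solving J·Δ = −F gives Δ = (0.440, -2.840).
Then the next iterate is (s, t)₁ = (0.940, -0.840).
Re-evaluating at (0.940, -0.840): F = (-2.25384, -10.89005), so ‖F‖₂ = 11.121.

11.121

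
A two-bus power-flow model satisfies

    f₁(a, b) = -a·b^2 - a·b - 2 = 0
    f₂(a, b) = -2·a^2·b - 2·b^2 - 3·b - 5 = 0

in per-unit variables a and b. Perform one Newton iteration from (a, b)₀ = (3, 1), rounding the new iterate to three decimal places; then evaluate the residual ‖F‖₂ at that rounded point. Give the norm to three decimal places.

9.312

At (3, 1): F = (-8.000, -28.000).
Jacobian J = [[-b^2 - b, -2·a·b - a], [-4·a·b, -2·a^2 - 4·b - 3]].
At the point, J = [[-2.000, -9.000], [-12.000, -25.000]] (det J = -58.000).
Solving J·Δ = −F gives Δ = (-0.897, -0.690).
Then the next iterate is (a, b)₁ = (2.103, 0.310).
Re-evaluating at (2.103, 0.310): F = (-2.85403, -8.86422), so ‖F‖₂ = 9.312.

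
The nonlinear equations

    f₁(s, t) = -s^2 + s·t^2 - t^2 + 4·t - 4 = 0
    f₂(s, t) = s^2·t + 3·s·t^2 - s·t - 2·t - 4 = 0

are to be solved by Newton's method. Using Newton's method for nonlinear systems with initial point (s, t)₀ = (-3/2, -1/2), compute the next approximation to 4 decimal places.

At (-3/2, -1/2): F = (-8.8750, -6.0000).
Jacobian J = [[-2·s + t^2, 2·s·t - 2·t + 4], [2·s·t + 3·t^2 - t, s^2 + 6·s·t - s - 2]].
At the point, J = [[3.2500, 6.5000], [2.7500, 6.2500]] (det J = 2.4375).
Solving J·Δ = −F gives Δ = (6.7564, -2.0128).
Then the next iterate is (s, t)₁ = (5.2564, -2.5128).

(5.2564, -2.5128)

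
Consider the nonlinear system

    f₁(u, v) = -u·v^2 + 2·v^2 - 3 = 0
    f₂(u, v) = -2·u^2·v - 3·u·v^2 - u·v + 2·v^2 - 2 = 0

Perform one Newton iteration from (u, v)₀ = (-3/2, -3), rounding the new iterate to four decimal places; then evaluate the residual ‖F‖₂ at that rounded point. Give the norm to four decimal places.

19.5170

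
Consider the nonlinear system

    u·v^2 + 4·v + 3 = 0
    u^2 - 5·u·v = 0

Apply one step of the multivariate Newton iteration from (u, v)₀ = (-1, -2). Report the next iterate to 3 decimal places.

(-0.386, -1.182)

At (-1, -2): F = (-9.000, -9.000).
Jacobian J = [[v^2, 2·u·v + 4], [2·u - 5·v, -5·u]].
At the point, J = [[4.000, 8.000], [8.000, 5.000]] (det J = -44.000).
Solving J·Δ = −F gives Δ = (0.614, 0.818).
Then the next iterate is (u, v)₁ = (-0.386, -1.182).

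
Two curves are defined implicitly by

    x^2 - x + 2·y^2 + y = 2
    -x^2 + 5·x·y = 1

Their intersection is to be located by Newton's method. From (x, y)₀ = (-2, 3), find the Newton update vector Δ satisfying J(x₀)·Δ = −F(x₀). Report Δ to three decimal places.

(1.041, -1.523)

At (-2, 3): F = (25.000, -35.000).
Jacobian J = [[2·x - 1, 4·y + 1], [-2·x + 5·y, 5·x]].
At the point, J = [[-5.000, 13.000], [19.000, -10.000]] (det J = -197.000).
Solving J·Δ = −F gives Δ = (1.041, -1.523).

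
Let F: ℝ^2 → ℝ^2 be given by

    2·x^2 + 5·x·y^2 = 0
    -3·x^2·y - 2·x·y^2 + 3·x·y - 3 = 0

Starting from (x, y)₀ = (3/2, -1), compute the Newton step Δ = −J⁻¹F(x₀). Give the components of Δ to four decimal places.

(0.1111, 0.8815)

At (3/2, -1): F = (12.0000, -3.7500).
Jacobian J = [[4·x + 5·y^2, 10·x·y], [-6·x·y - 2·y^2 + 3·y, -3·x^2 - 4·x·y + 3·x]].
At the point, J = [[11.0000, -15.0000], [4.0000, 3.7500]] (det J = 101.2500).
Solving J·Δ = −F gives Δ = (0.1111, 0.8815).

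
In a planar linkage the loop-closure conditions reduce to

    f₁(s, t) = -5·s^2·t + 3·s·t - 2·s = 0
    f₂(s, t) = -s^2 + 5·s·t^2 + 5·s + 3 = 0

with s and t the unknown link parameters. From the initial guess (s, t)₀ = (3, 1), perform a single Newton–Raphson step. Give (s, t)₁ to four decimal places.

At (3, 1): F = (-42.0000, 24.0000).
Jacobian J = [[-10·s·t + 3·t - 2, -5·s^2 + 3·s], [-2·s + 5·t^2 + 5, 10·s·t]].
At the point, J = [[-29.0000, -36.0000], [4.0000, 30.0000]] (det J = -726.0000).
Solving J·Δ = −F gives Δ = (-0.5455, -0.7273).
Then the next iterate is (s, t)₁ = (2.4545, 0.2727).

(2.4545, 0.2727)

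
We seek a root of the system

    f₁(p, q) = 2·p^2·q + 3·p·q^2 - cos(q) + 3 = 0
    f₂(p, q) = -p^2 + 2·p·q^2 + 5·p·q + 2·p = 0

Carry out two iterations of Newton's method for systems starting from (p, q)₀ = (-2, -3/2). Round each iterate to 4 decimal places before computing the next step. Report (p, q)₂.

(-1.0765, -0.6902)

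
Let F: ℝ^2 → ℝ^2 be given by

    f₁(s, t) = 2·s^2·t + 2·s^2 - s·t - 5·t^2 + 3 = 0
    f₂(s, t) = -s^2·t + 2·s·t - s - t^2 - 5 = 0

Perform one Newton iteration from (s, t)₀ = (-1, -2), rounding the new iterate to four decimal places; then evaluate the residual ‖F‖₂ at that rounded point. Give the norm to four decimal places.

4.1167

At (-1, -2): F = (-21.0000, -2.0000).
Jacobian J = [[4·s·t + 4·s - t, 2·s^2 - s - 10·t], [-2·s·t + 2·t - 1, -s^2 + 2·s - 2·t]].
At the point, J = [[6.0000, 23.0000], [-9.0000, 1.0000]] (det J = 213.0000).
Solving J·Δ = −F gives Δ = (-0.1174, 0.9437).
Then the next iterate is (s, t)₁ = (-1.1174, -1.0563).
Re-evaluating at (-1.1174, -1.0563): F = (-3.899748, -1.318872), so ‖F‖₂ = 4.1167.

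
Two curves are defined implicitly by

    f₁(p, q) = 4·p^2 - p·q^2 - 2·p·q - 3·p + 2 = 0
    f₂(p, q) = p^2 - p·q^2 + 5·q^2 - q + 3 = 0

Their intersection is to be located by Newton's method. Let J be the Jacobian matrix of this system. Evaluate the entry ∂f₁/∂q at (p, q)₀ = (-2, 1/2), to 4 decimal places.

6.0000

∂f₁/∂q = -2·p·q - 2·p.
At (-2, 1/2) this is 6.0000.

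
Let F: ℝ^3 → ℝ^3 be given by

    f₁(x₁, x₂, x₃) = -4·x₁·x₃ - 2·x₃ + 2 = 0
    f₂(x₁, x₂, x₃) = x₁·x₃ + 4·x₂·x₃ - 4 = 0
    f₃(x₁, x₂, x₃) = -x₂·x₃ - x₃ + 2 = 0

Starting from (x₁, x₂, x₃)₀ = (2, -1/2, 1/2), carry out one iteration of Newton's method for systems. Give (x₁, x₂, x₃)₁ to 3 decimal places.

At (2, -1/2, 1/2): F = (-3.000, -4.000, 1.750).
Jacobian J = [[-4·x₃, 0, -4·x₁ - 2], [x₃, 4·x₃, x₁ + 4·x₂], [0, -x₃, -x₂ - 1]].
At the point, J = [[-2.000, 0.000, -10.000], [0.500, 2.000, 0.000], [0.000, -0.500, -0.500]] (det J = 4.500).
Solving J·Δ = −F gives Δ = (-4.000, 3.000, 0.500).
Then the next iterate is (x₁, x₂, x₃)₁ = (-2.000, 2.500, 1.000).

(-2.000, 2.500, 1.000)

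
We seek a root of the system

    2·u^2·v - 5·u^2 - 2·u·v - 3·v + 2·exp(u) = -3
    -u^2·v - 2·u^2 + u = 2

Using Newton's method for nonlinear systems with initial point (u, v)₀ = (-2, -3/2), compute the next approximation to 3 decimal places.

At (-2, -3/2): F = (-30.22933, -6.000).
Jacobian J = [[4·u·v - 10·u - 2·v + 2·exp(u), 2·u^2 - 2·u - 3], [-2·u·v - 4·u + 1, -u^2]].
At the point, J = [[35.27067, 9.000], [3.000, -4.000]] (det J = -168.08268).
Solving J·Δ = −F gives Δ = (1.041, -0.720).
Then the next iterate is (u, v)₁ = (-0.959, -2.220).

(-0.959, -2.220)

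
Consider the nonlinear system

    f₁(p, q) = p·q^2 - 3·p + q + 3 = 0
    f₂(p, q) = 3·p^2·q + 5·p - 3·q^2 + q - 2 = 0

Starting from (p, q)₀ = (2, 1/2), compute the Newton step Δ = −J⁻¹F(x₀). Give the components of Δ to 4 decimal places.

(-1.0124, -0.2614)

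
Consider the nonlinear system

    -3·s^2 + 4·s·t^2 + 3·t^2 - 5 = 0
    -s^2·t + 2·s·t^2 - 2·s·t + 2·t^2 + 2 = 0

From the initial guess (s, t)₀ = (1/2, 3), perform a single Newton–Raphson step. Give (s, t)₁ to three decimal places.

At (1/2, 3): F = (39.250, 25.250).
Jacobian J = [[-6·s + 4·t^2, 8·s·t + 6·t], [-2·s·t + 2·t^2 - 2·t, -s^2 + 4·s·t - 2·s + 4·t]].
At the point, J = [[33.000, 30.000], [9.000, 16.750]] (det J = 282.750).
Solving J·Δ = −F gives Δ = (0.354, -1.698).
Then the next iterate is (s, t)₁ = (0.854, 1.302).

(0.854, 1.302)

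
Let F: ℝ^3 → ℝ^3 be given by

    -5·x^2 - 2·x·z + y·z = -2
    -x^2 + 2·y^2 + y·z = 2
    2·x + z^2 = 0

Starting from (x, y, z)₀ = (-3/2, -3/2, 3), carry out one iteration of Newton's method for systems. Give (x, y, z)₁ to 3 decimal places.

(-0.750, -1.542, 1.750)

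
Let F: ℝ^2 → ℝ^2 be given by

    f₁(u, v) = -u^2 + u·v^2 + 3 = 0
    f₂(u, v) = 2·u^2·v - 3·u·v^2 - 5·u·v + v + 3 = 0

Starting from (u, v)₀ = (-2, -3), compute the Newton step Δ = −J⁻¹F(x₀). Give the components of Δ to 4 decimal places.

(0.8849, 0.6247)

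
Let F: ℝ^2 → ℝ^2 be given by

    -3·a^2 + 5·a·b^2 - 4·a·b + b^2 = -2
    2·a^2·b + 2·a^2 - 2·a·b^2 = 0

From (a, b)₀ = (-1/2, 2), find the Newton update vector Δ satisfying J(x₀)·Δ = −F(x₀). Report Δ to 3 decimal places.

At (-1/2, 2): F = (-0.750, 5.500).
Jacobian J = [[-6·a + 5·b^2 - 4·b, 10·a·b - 4·a + 2·b], [4·a·b + 4·a - 2·b^2, 2·a^2 - 4·a·b]].
At the point, J = [[15.000, -4.000], [-14.000, 4.500]] (det J = 11.500).
Solving J·Δ = −F gives Δ = (-1.620, -6.261).

(-1.620, -6.261)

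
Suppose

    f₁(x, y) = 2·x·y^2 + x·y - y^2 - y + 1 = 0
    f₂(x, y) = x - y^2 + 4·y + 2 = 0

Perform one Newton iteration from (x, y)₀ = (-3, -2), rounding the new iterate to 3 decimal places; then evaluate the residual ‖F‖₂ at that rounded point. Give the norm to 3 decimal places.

At (-3, -2): F = (-19.000, -13.000).
Jacobian J = [[2·y^2 + y, 4·x·y + x - 2·y - 1], [1, -2·y + 4]].
At the point, J = [[6.000, 24.000], [1.000, 8.000]] (det J = 24.000).
Solving J·Δ = −F gives Δ = (-6.667, 2.458).
Then the next iterate is (x, y)₁ = (-9.667, 0.458).
Re-evaluating at (-9.667, 0.458): F = (-8.15083, -6.04476), so ‖F‖₂ = 10.148.

10.148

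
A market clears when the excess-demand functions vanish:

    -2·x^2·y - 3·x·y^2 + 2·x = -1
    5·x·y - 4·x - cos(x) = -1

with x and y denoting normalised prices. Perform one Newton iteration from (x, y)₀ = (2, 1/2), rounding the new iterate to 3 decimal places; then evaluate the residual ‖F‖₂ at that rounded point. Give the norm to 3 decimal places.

0.514

At (2, 1/2): F = (-0.500, -1.58385).
Jacobian J = [[-4·x·y - 3·y^2 + 2, -2·x^2 - 6·x·y], [5·y + sin(x) - 4, 5·x]].
At the point, J = [[-2.750, -14.000], [-0.59070, 10.000]] (det J = -35.76984).
Solving J·Δ = −F gives Δ = (-0.760, 0.114).
Then the next iterate is (x, y)₁ = (1.240, 0.614).
Re-evaluating at (1.240, 0.614): F = (0.18940, -0.47800), so ‖F‖₂ = 0.514.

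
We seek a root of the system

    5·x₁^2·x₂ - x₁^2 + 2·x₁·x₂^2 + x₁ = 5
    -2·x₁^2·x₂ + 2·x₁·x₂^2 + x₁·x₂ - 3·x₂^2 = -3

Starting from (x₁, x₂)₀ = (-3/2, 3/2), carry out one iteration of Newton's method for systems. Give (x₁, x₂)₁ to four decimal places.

At (-3/2, 3/2): F = (1.3750, -19.5000).
Jacobian J = [[10·x₁·x₂ - 2·x₁ + 2·x₂^2 + 1, 5·x₁^2 + 4·x₁·x₂], [-4·x₁·x₂ + 2·x₂^2 + x₂, -2·x₁^2 + 4·x₁·x₂ + x₁ - 6·x₂]].
At the point, J = [[-14.0000, 2.2500], [15.0000, -24.0000]] (det J = 302.2500).
Solving J·Δ = −F gives Δ = (-0.0360, -0.8350).
Then the next iterate is (x₁, x₂)₁ = (-1.5360, 0.6650).

(-1.5360, 0.6650)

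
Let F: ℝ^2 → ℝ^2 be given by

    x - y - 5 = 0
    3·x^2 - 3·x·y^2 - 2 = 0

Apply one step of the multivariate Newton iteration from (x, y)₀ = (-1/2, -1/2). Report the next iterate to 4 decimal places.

At (-1/2, -1/2): F = (-5.0000, -0.8750).
Jacobian J = [[1, -1], [6·x - 3·y^2, -6·x·y]].
At the point, J = [[1.0000, -1.0000], [-3.7500, -1.5000]] (det J = -5.2500).
Solving J·Δ = −F gives Δ = (1.2619, -3.7381).
Then the next iterate is (x, y)₁ = (0.7619, -4.2381).

(0.7619, -4.2381)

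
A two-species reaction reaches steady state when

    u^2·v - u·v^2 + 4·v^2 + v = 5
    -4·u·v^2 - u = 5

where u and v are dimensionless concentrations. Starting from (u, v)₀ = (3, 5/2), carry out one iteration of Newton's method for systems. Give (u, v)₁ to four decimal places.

(0.5556, 2.1759)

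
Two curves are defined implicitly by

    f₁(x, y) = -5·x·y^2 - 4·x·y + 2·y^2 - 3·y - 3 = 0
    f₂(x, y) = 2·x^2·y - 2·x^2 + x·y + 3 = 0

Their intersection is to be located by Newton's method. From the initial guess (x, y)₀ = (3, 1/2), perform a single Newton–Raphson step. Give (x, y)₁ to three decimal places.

At (3, 1/2): F = (-13.750, -4.500).
Jacobian J = [[-5·y^2 - 4·y, -10·x·y - 4·x + 4·y - 3], [4·x·y - 4·x + y, 2·x^2 + x]].
At the point, J = [[-3.250, -28.000], [-5.500, 21.000]] (det J = -222.250).
Solving J·Δ = −F gives Δ = (-1.866, -0.274).
Then the next iterate is (x, y)₁ = (1.134, 0.226).

(1.134, 0.226)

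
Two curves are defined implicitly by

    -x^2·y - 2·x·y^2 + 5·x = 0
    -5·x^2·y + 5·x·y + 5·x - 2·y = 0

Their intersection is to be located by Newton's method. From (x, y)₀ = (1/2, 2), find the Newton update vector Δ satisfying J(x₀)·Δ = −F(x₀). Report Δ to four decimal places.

(-0.2300, -0.2000)

At (1/2, 2): F = (-2.0000, 1.0000).
Jacobian J = [[-2·x·y - 2·y^2 + 5, -x^2 - 4·x·y], [-10·x·y + 5·y + 5, -5·x^2 + 5·x - 2]].
At the point, J = [[-5.0000, -4.2500], [5.0000, -0.7500]] (det J = 25.0000).
Solving J·Δ = −F gives Δ = (-0.2300, -0.2000).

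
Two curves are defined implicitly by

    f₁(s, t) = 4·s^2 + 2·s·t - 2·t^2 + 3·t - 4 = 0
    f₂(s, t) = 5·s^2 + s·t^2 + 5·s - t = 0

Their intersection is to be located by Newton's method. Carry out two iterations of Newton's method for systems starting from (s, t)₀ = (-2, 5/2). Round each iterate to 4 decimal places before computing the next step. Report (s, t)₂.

At (-2, 5/2): F = (-3.0000, -5.0000).
Jacobian J = [[8·s + 2·t, 2·s - 4·t + 3], [10·s + t^2 + 5, 2·s·t - 1]].
At the point, J = [[-11.0000, -11.0000], [-8.7500, -11.0000]] (det J = 24.7500).
Solving J·Δ = −F gives Δ = (0.8889, -1.1616).
Then the next iterate is (s, t)₁ = (-1.1111, 1.3384).
Round to (-1.1111, 1.3384) and repeat: F = (-1.603449, -2.711514), J = [[-6.2120, -4.5758], [-4.319685, -3.974192]].
Δ = (1.2262, -2.0151), so (s, t)₂ = (0.1151, -0.6767).

(0.1151, -0.6767)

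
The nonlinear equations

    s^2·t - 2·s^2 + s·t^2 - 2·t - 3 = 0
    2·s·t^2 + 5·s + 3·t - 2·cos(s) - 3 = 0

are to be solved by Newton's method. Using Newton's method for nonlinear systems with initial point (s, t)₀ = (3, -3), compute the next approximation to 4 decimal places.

(1.7949, -2.0630)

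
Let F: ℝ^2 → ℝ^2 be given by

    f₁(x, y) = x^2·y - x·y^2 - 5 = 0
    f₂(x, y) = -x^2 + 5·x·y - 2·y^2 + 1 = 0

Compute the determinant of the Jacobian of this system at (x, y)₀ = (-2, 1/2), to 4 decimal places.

-12.0000

J = [[2·x·y - y^2, x^2 - 2·x·y], [-2·x + 5·y, 5·x - 4·y]].
At the point, J = [[-2.2500, 6.0000], [6.5000, -12.0000]].
det J = -12.0000.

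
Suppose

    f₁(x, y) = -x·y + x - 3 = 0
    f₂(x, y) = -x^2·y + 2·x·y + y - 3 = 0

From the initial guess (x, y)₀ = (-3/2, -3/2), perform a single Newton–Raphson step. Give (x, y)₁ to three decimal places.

(-39.300, 66.000)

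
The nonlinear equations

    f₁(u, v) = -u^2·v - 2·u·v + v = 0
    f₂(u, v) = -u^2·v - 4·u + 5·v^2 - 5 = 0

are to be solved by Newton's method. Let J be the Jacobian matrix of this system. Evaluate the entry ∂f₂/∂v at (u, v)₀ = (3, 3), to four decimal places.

21.0000

∂f₂/∂v = -u^2 + 10·v.
At (3, 3) this is 21.0000.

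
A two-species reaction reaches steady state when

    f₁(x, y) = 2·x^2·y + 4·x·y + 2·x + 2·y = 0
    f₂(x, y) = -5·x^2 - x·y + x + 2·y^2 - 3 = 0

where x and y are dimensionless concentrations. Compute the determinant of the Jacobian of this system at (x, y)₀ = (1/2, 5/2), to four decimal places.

J = [[4·x·y + 4·y + 2, 2·x^2 + 4·x + 2], [-10·x - y + 1, -x + 4·y]].
At the point, J = [[17.0000, 4.5000], [-6.5000, 9.5000]].
det J = 190.7500.

190.7500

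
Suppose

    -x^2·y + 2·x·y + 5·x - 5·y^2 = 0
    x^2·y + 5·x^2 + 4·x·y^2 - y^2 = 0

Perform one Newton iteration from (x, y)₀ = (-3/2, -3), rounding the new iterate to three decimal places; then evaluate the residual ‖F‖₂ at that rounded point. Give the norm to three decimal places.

14.705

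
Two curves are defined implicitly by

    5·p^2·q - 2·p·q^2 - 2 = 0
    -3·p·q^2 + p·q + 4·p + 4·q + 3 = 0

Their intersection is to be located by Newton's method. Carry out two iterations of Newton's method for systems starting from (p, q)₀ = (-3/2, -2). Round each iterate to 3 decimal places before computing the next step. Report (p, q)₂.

(-0.546, -1.768)

At (-3/2, -2): F = (-12.500, 10.000).
Jacobian J = [[10·p·q - 2·q^2, 5·p^2 - 4·p·q], [-3·q^2 + q + 4, -6·p·q + p + 4]].
At the point, J = [[22.000, -0.750], [-10.000, -15.500]] (det J = -348.500).
Solving J·Δ = −F gives Δ = (0.577, 0.273).
Then the next iterate is (p, q)₁ = (-0.923, -1.727).
Round to (-0.923, -1.727) and repeat: F = (-3.85066, 2.25264), J = [[9.97515, -2.11644], [-6.67459, -6.48713]].
Δ = (0.377, -0.041), so (p, q)₂ = (-0.546, -1.768).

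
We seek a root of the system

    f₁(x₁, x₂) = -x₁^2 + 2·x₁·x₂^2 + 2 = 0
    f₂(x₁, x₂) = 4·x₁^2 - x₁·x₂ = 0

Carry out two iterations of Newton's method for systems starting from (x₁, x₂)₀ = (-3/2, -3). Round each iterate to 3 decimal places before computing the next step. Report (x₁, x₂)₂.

(-0.552, -1.749)

At (-3/2, -3): F = (-27.250, 4.500).
Jacobian J = [[-2·x₁ + 2·x₂^2, 4·x₁·x₂], [8·x₁ - x₂, -x₁]].
At the point, J = [[21.000, 18.000], [-9.000, 1.500]] (det J = 193.500).
Solving J·Δ = −F gives Δ = (0.630, 0.779).
Then the next iterate is (x₁, x₂)₁ = (-0.870, -2.221).
Round to (-0.870, -2.221) and repeat: F = (-7.34004, 1.09533), J = [[11.60568, 7.72908], [-4.739, 0.870]].
Δ = (0.318, 0.472), so (x₁, x₂)₂ = (-0.552, -1.749).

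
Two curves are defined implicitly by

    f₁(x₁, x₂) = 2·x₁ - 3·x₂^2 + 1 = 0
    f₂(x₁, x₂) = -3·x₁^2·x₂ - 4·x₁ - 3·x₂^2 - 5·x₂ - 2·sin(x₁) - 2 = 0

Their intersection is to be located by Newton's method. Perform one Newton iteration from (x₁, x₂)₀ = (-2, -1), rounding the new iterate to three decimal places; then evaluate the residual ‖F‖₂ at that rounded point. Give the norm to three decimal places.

At (-2, -1): F = (-6.000, 21.81859).
Jacobian J = [[2, -6·x₂], [-6·x₁·x₂ - 2·cos(x₁) - 4, -3·x₁^2 - 6·x₂ - 5]].
At the point, J = [[2.000, 6.000], [-15.16771, -11.000]] (det J = 69.00624).
Solving J·Δ = −F gives Δ = (0.941, 0.686).
Then the next iterate is (x₁, x₂)₁ = (-1.059, -0.314).
Re-evaluating at (-1.059, -0.314): F = (-1.41379, 6.31038), so ‖F‖₂ = 6.467.

6.467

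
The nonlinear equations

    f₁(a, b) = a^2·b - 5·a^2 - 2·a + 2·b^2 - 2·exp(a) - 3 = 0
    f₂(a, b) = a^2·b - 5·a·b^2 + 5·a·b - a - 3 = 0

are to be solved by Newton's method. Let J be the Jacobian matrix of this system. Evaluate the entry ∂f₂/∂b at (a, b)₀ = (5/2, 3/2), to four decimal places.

-18.7500

∂f₂/∂b = a^2 - 10·a·b + 5·a.
At (5/2, 3/2) this is -18.7500.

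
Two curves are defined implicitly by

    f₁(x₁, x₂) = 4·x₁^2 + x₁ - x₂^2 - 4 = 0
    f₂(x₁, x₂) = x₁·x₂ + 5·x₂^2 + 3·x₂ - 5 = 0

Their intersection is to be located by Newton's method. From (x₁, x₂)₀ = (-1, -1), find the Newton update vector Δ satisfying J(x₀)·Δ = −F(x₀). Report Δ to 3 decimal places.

At (-1, -1): F = (-2.000, -2.000).
Jacobian J = [[8·x₁ + 1, -2·x₂], [x₂, x₁ + 10·x₂ + 3]].
At the point, J = [[-7.000, 2.000], [-1.000, -8.000]] (det J = 58.000).
Solving J·Δ = −F gives Δ = (-0.345, -0.207).

(-0.345, -0.207)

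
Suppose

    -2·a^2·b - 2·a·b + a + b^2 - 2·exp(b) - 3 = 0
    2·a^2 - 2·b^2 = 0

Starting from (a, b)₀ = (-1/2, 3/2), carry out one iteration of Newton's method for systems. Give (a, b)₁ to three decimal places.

(1.563, 0.146)

At (-1/2, 3/2): F = (-9.46338, -4.000).
Jacobian J = [[-4·a·b - 2·b + 1, -2·a^2 - 2·a + 2·b - 2·exp(b)], [4·a, -4·b]].
At the point, J = [[1.000, -5.46338], [-2.000, -6.000]] (det J = -16.92676).
Solving J·Δ = −F gives Δ = (2.063, -1.354).
Then the next iterate is (a, b)₁ = (1.563, 0.146).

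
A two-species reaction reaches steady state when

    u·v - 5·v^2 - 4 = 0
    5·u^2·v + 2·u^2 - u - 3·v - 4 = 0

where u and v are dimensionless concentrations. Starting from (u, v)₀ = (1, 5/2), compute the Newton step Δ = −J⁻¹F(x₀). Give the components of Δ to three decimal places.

(0.026, -1.362)

At (1, 5/2): F = (-32.750, 2.000).
Jacobian J = [[v, u - 10·v], [10·u·v + 4·u - 1, 5·u^2 - 3]].
At the point, J = [[2.500, -24.000], [28.000, 2.000]] (det J = 677.000).
Solving J·Δ = −F gives Δ = (0.026, -1.362).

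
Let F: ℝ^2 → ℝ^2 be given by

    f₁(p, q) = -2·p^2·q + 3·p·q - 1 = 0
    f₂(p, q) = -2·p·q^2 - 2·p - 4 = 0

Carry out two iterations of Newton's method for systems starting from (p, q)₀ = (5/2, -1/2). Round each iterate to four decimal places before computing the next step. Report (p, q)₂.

At (5/2, -1/2): F = (1.5000, -10.2500).
Jacobian J = [[-4·p·q + 3·q, -2·p^2 + 3·p], [-2·q^2 - 2, -4·p·q]].
At the point, J = [[3.5000, -5.0000], [-2.5000, 5.0000]] (det J = 5.0000).
Solving J·Δ = −F gives Δ = (8.7500, 6.4250).
Then the next iterate is (p, q)₁ = (11.2500, 5.9250).
Round to (11.2500, 5.9250) and repeat: F = (-1300.796875, -816.376562), J = [[-248.8500, -219.3750], [-72.211250, -266.6250]].
Δ = (-3.3209, -2.1625), so (p, q)₂ = (7.9291, 3.7625).

(7.9291, 3.7625)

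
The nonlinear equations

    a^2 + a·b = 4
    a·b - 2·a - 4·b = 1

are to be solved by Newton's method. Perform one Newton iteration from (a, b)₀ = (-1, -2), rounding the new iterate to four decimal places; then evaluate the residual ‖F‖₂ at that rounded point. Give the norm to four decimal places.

3.6056

At (-1, -2): F = (-1.0000, 11.0000).
Jacobian J = [[2·a + b, a], [b - 2, a - 4]].
At the point, J = [[-4.0000, -1.0000], [-4.0000, -5.0000]] (det J = 16.0000).
Solving J·Δ = −F gives Δ = (-1.0000, 3.0000).
Then the next iterate is (a, b)₁ = (-2.0000, 1.0000).
Re-evaluating at (-2.0000, 1.0000): F = (-2.0000, -3.0000), so ‖F‖₂ = 3.6056.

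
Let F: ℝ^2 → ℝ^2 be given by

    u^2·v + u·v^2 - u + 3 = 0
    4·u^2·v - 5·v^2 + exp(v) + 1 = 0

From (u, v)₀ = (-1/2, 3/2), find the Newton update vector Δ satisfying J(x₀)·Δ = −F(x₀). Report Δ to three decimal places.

(-6.154, 3.431)

At (-1/2, 3/2): F = (2.750, -4.26831).
Jacobian J = [[2·u·v + v^2 - 1, u^2 + 2·u·v], [8·u·v, 4·u^2 - 10·v + exp(v)]].
At the point, J = [[-0.250, -1.250], [-6.000, -9.51831]] (det J = -5.12042).
Solving J·Δ = −F gives Δ = (-6.154, 3.431).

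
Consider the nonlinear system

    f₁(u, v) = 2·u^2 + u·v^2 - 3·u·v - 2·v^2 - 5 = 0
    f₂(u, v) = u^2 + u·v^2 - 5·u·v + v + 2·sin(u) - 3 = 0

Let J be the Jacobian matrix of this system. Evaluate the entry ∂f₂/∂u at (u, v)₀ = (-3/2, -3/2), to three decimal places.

∂f₂/∂u = 2·u + v^2 - 5·v + 2·cos(u).
At (-3/2, -3/2) this is 6.891.

6.891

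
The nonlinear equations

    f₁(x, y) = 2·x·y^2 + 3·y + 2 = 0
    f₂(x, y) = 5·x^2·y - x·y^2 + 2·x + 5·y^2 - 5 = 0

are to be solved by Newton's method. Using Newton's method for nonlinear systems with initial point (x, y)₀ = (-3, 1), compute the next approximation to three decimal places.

(-0.719, 1.396)

At (-3, 1): F = (-1.000, 42.000).
Jacobian J = [[2·y^2, 4·x·y + 3], [10·x·y - y^2 + 2, 5·x^2 - 2·x·y + 10·y]].
At the point, J = [[2.000, -9.000], [-29.000, 61.000]] (det J = -139.000).
Solving J·Δ = −F gives Δ = (2.281, 0.396).
Then the next iterate is (x, y)₁ = (-0.719, 1.396).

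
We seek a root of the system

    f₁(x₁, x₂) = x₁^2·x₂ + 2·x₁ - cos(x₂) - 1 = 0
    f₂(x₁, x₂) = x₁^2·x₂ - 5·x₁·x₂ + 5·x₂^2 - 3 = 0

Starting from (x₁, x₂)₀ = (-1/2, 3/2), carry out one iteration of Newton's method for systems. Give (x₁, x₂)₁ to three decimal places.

(1.765, 1.951)

At (-1/2, 3/2): F = (-1.69574, 12.375).
Jacobian J = [[2·x₁·x₂ + 2, x₁^2 + sin(x₂)], [2·x₁·x₂ - 5·x₂, x₁^2 - 5·x₁ + 10·x₂]].
At the point, J = [[0.500, 1.24749], [-9.000, 17.750]] (det J = 20.10245).
Solving J·Δ = −F gives Δ = (2.265, 0.451).
Then the next iterate is (x₁, x₂)₁ = (1.765, 1.951).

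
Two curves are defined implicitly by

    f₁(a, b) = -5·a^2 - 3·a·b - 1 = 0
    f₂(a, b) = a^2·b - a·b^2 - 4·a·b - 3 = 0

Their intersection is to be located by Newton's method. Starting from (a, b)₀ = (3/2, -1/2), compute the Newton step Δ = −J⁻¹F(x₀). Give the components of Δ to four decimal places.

(-0.5000, -0.7222)

At (3/2, -1/2): F = (-10.0000, -1.5000).
Jacobian J = [[-10·a - 3·b, -3·a], [2·a·b - b^2 - 4·b, a^2 - 2·a·b - 4·a]].
At the point, J = [[-13.5000, -4.5000], [0.2500, -2.2500]] (det J = 31.5000).
Solving J·Δ = −F gives Δ = (-0.5000, -0.7222).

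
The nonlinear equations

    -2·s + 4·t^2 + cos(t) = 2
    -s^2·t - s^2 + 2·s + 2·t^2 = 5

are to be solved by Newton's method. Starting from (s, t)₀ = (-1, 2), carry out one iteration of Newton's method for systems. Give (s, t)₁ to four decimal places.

(0.0337, 1.1043)

At (-1, 2): F = (15.583853, -2.0000).
Jacobian J = [[-2, 8·t - sin(t)], [-2·s·t - 2·s + 2, -s^2 + 4·t]].
At the point, J = [[-2.0000, 15.090703], [8.0000, 7.0000]] (det J = -134.725621).
Solving J·Δ = −F gives Δ = (1.0337, -0.8957).
Then the next iterate is (s, t)₁ = (0.0337, 1.1043).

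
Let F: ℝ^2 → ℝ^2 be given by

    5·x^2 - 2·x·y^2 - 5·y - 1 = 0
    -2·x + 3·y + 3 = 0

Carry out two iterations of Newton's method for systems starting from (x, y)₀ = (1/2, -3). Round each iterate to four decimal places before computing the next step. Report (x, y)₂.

(0.4270, -0.7153)

At (1/2, -3): F = (6.2500, -7.0000).
Jacobian J = [[10·x - 2·y^2, -4·x·y - 5], [-2, 3]].
At the point, J = [[-13.0000, 1.0000], [-2.0000, 3.0000]] (det J = -37.0000).
Solving J·Δ = −F gives Δ = (0.6959, 2.7973).
Then the next iterate is (x, y)₁ = (1.1959, -0.2027).
Round to (1.1959, -0.2027) and repeat: F = (7.066111, 0.0001), J = [[11.876825, -4.030364], [-2.0000, 3.0000]].
Δ = (-0.7689, -0.5126), so (x, y)₂ = (0.4270, -0.7153).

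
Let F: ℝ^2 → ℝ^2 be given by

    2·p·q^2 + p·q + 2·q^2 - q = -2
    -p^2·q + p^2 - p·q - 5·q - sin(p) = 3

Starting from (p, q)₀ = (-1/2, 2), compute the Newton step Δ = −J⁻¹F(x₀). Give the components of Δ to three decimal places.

(0.355, -2.618)

At (-1/2, 2): F = (3.000, -11.77057).
Jacobian J = [[2·q^2 + q, 4·p·q + p + 4·q - 1], [-2·p·q + 2·p - q - cos(p), -p^2 - p - 5]].
At the point, J = [[10.000, 2.500], [-1.87758, -4.750]] (det J = -42.80604).
Solving J·Δ = −F gives Δ = (0.355, -2.618).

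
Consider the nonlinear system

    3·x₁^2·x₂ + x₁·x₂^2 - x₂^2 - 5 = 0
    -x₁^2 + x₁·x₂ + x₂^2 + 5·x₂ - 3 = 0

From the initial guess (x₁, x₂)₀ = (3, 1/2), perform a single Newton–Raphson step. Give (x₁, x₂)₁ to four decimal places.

At (3, 1/2): F = (9.0000, -7.7500).
Jacobian J = [[6·x₁·x₂ + x₂^2, 3·x₁^2 + 2·x₁·x₂ - 2·x₂], [-2·x₁ + x₂, x₁ + 2·x₂ + 5]].
At the point, J = [[9.2500, 29.0000], [-5.5000, 9.0000]] (det J = 242.7500).
Solving J·Δ = −F gives Δ = (-1.2595, 0.0914).
Then the next iterate is (x₁, x₂)₁ = (1.7405, 0.5914).

(1.7405, 0.5914)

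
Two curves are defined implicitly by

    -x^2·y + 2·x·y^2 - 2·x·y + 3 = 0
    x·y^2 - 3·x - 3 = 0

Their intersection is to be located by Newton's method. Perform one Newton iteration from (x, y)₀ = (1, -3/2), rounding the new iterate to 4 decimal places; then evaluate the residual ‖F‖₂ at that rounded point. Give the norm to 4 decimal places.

9.2691

At (1, -3/2): F = (12.0000, -3.7500).
Jacobian J = [[-2·x·y + 2·y^2 - 2·y, -x^2 + 4·x·y - 2·x], [y^2 - 3, 2·x·y]].
At the point, J = [[10.5000, -9.0000], [-0.7500, -3.0000]] (det J = -38.2500).
Solving J·Δ = −F gives Δ = (-1.8235, -0.7941).
Then the next iterate is (x, y)₁ = (-0.8235, -2.2941).
Re-evaluating at (-0.8235, -2.2941): F = (-7.890621, -4.863494), so ‖F‖₂ = 9.2691.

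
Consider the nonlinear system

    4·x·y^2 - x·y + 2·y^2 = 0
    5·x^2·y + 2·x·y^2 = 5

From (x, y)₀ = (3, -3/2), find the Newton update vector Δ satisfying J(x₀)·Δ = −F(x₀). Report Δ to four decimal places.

At (3, -3/2): F = (36.0000, -59.0000).
Jacobian J = [[4·y^2 - y, 8·x·y - x + 4·y], [10·x·y + 2·y^2, 5·x^2 + 4·x·y]].
At the point, J = [[10.5000, -45.0000], [-40.5000, 27.0000]] (det J = -1539.0000).
Solving J·Δ = −F gives Δ = (-1.0936, 0.5448).

(-1.0936, 0.5448)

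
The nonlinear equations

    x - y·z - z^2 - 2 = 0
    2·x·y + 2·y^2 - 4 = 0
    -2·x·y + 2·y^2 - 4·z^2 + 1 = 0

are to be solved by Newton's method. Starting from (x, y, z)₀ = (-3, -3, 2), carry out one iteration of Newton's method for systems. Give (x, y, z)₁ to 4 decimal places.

(1.2440, -2.6369, 2.5179)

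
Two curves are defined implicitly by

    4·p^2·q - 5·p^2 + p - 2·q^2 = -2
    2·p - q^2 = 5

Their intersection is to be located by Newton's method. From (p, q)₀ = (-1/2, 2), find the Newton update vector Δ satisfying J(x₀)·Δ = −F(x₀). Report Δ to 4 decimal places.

(2.1364, -1.4318)

At (-1/2, 2): F = (-5.7500, -10.0000).
Jacobian J = [[8·p·q - 10·p + 1, 4·p^2 - 4·q], [2, -2·q]].
At the point, J = [[-2.0000, -7.0000], [2.0000, -4.0000]] (det J = 22.0000).
Solving J·Δ = −F gives Δ = (2.1364, -1.4318).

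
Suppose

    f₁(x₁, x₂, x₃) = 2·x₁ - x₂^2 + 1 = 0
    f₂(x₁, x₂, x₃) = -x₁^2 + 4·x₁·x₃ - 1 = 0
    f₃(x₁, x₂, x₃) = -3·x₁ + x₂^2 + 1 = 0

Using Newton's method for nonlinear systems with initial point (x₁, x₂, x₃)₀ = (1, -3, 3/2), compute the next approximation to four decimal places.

(2.0000, -2.3333, -0.5000)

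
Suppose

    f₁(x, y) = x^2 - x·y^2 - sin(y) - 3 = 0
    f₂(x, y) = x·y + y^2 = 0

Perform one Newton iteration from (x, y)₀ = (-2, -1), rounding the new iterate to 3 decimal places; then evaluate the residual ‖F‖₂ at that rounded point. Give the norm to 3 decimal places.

1.151

At (-2, -1): F = (3.84147, 3.000).
Jacobian J = [[2·x - y^2, -2·x·y - cos(y)], [y, x + 2·y]].
At the point, J = [[-5.000, -4.54030], [-1.000, -4.000]] (det J = 15.45970).
Solving J·Δ = −F gives Δ = (0.113, 0.722).
Then the next iterate is (x, y)₁ = (-1.887, -0.278).
Re-evaluating at (-1.887, -0.278): F = (0.98104, 0.60187), so ‖F‖₂ = 1.151.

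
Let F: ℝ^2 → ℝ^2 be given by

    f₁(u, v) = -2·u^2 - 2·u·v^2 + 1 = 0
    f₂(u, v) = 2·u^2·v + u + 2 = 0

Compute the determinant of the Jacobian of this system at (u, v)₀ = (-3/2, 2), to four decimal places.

123.0000

J = [[-4·u - 2·v^2, -4·u·v], [4·u·v + 1, 2·u^2]].
At the point, J = [[-2.0000, 12.0000], [-11.0000, 4.5000]].
det J = 123.0000.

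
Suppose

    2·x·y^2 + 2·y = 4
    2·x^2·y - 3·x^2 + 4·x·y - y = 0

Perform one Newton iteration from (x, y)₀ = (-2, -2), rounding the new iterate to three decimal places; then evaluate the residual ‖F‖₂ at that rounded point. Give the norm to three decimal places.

9.112

At (-2, -2): F = (-24.000, -10.000).
Jacobian J = [[2·y^2, 4·x·y + 2], [4·x·y - 6·x + 4·y, 2·x^2 + 4·x - 1]].
At the point, J = [[8.000, 18.000], [20.000, -1.000]] (det J = -368.000).
Solving J·Δ = −F gives Δ = (0.554, 1.087).
Then the next iterate is (x, y)₁ = (-1.446, -0.913).
Re-evaluating at (-1.446, -0.913): F = (-8.23668, -3.89697), so ‖F‖₂ = 9.112.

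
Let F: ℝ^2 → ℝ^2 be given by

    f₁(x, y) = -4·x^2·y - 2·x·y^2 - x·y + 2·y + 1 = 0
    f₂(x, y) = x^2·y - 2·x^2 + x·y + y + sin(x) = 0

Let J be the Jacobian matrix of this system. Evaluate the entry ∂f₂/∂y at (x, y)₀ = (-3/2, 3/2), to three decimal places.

∂f₂/∂y = x^2 + x + 1.
At (-3/2, 3/2) this is 1.750.

1.750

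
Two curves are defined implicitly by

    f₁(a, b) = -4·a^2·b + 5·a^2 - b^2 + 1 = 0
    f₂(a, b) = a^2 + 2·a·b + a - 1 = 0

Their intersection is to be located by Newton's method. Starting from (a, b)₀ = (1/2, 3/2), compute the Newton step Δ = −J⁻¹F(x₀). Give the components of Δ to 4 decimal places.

(-0.1842, -0.3289)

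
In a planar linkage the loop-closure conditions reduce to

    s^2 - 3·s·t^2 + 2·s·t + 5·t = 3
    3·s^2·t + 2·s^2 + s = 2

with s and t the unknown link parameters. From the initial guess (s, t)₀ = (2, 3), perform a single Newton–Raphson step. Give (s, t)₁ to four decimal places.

(1.1335, 2.5826)

At (2, 3): F = (-26.0000, 44.0000).
Jacobian J = [[2·s - 3·t^2 + 2·t, -6·s·t + 2·s + 5], [6·s·t + 4·s + 1, 3·s^2]].
At the point, J = [[-17.0000, -27.0000], [45.0000, 12.0000]] (det J = 1011.0000).
Solving J·Δ = −F gives Δ = (-0.8665, -0.4174).
Then the next iterate is (s, t)₁ = (1.1335, 2.5826).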